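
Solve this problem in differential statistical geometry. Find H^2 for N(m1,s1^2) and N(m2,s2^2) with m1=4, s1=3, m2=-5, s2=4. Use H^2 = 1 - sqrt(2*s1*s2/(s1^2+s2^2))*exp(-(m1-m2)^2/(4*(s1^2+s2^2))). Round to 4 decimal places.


Squared Hellinger distance for Gaussians:
H^2 = 1 - sqrt(2*s1*s2/(s1^2+s2^2)) * exp(-(m1-m2)^2/(4*(s1^2+s2^2))).
s1^2 = 9, s2^2 = 16, s1^2+s2^2 = 25.
sqrt(2*3*4/(25)) = 0.979796.
(m1-m2)^2 = (9)^2 = 81.
exp(-81/(4*25)) = exp(-0.81) = 0.444858.
H^2 = 1 - 0.979796*0.444858 = 0.5641

0.5641


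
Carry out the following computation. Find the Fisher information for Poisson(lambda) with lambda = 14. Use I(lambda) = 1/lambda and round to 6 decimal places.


Fisher information for Poisson: I(lambda) = 1/lambda.
lambda = 14.
I(lambda) = 1/14 = 0.071429

0.071429


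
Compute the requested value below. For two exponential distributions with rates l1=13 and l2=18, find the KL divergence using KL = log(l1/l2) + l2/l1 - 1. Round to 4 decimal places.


KL divergence for exponential family:
KL = log(l1/l2) + l2/l1 - 1.
log(13/18) = -0.325422.
18/13 = 1.384615.
KL = -0.325422 + 1.384615 - 1 = 0.0592

0.0592


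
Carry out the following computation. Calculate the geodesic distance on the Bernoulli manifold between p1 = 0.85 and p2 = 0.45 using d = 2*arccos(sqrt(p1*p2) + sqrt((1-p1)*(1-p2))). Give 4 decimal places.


Geodesic distance on Bernoulli manifold:
d(p1,p2) = 2*arccos(sqrt(p1*p2) + sqrt((1-p1)*(1-p2))).
sqrt(p1*p2) = sqrt(0.85*0.45) = 0.618466.
sqrt((1-p1)*(1-p2)) = sqrt(0.15*0.55) = 0.287228.
arg = 0.618466 + 0.287228 = 0.905694.
d = 2*arccos(0.905694) = 0.8756

0.8756


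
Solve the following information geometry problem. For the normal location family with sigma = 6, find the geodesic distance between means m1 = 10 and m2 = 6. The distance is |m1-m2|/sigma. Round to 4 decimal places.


On the fixed-variance normal subfamily, geodesic distance = |m1-m2|/sigma.
|10 - 6| = 4.
sigma = 6.
d = 4/6 = 0.6667

0.6667


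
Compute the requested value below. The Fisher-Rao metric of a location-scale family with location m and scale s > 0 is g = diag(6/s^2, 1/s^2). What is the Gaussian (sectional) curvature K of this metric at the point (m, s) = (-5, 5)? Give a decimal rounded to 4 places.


The metric has the form g = (A dm^2 + B ds^2)/s^2 with A = 6, B = 1.
Substitute u = sqrt(A/B)*m: g = B*(du^2 + ds^2)/s^2, i.e. B times the
Poincare upper half-plane metric, which has constant Gaussian curvature -1.
Scaling a 2D metric by a constant c divides the Gaussian curvature by c,
so K = -1/B = -1/(1) = -1.0000 everywhere (the point (m, s) = (-5, 5) is irrelevant:
the curvature is constant).
The requested Gaussian curvature is K = -1.0000.

-1.0000


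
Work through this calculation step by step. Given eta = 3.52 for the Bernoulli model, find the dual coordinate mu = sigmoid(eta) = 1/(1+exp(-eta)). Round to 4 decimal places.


Dual coordinate (expectation parameter) for Bernoulli:
mu = 1/(1+exp(-eta)).
eta = 3.52.
exp(-eta) = exp(-3.52) = 0.029599.
mu = 1/(1+0.029599) = 0.9713

0.9713


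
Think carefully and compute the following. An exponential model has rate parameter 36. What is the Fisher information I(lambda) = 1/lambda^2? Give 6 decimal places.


Fisher information for exponential: I(lambda) = 1/lambda^2.
lambda = 36, lambda^2 = 1296.
I = 1/1296 = 0.000772

0.000772


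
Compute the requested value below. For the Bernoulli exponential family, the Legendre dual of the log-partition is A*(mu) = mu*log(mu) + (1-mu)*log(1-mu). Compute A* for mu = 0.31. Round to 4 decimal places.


Legendre transform for Bernoulli:
A*(mu) = mu*log(mu) + (1-mu)*log(1-mu).
mu = 0.31, 1-mu = 0.69.
mu*log(mu) = 0.31*log(0.31) = -0.363067.
(1-mu)*log(1-mu) = 0.69*log(0.69) = -0.256034.
A* = -0.363067 + -0.256034 = -0.6191

-0.6191


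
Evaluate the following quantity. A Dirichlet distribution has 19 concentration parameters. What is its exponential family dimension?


Exponential family dimension calculation:
Dirichlet with 19 components has 19 natural parameters.

19


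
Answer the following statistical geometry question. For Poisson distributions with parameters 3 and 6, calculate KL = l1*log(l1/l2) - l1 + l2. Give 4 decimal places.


KL divergence for Poisson:
KL = l1*log(l1/l2) - l1 + l2.
l1 = 3, l2 = 6.
log(3/6) = -0.693147.
l1*log(l1/l2) = 3 * -0.693147 = -2.079442.
KL = -2.079442 - 3 + 6 = 0.9206

0.9206


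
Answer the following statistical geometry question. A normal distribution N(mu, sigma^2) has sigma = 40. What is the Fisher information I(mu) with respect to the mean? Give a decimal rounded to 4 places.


The Fisher information for the mean of a normal distribution is I(mu) = 1/sigma^2.
sigma = 40, so sigma^2 = 1600.
I(mu) = 1/1600 = 0.0006

0.0006


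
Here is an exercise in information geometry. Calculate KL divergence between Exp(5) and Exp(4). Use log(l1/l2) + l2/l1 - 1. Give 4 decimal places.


KL divergence for exponential family:
KL = log(l1/l2) + l2/l1 - 1.
log(5/4) = 0.223144.
4/5 = 0.8.
KL = 0.223144 + 0.8 - 1 = 0.0231

0.0231


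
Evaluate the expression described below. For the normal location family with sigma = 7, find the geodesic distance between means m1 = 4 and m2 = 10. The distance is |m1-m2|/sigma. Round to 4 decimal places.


On the fixed-variance normal subfamily, geodesic distance = |m1-m2|/sigma.
|4 - 10| = 6.
sigma = 7.
d = 6/7 = 0.8571

0.8571


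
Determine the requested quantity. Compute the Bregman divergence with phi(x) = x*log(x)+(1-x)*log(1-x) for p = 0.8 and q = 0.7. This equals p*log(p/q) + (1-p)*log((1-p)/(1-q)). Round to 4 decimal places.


Bregman divergence with negative entropy generator:
D = p*log(p/q) + (1-p)*log((1-p)/(1-q)).
p = 0.8, q = 0.7.
p*log(p/q) = 0.8*log(0.8/0.7) = 0.106825.
(1-p)*log((1-p)/(1-q)) = 0.2*log(0.2/0.3) = -0.081093.
D = 0.106825 + -0.081093 = 0.0257

0.0257


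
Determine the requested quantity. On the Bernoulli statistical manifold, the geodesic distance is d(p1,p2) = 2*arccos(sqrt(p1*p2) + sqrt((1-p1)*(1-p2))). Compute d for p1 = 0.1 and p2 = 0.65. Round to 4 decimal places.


Geodesic distance on Bernoulli manifold:
d(p1,p2) = 2*arccos(sqrt(p1*p2) + sqrt((1-p1)*(1-p2))).
sqrt(p1*p2) = sqrt(0.1*0.65) = 0.254951.
sqrt((1-p1)*(1-p2)) = sqrt(0.9*0.35) = 0.561249.
arg = 0.254951 + 0.561249 = 0.8162.
d = 2*arccos(0.8162) = 1.2320

1.2320


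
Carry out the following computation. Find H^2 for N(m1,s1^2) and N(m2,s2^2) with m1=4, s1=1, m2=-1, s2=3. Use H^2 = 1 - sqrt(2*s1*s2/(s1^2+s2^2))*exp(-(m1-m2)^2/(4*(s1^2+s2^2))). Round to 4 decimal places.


Squared Hellinger distance for Gaussians:
H^2 = 1 - sqrt(2*s1*s2/(s1^2+s2^2)) * exp(-(m1-m2)^2/(4*(s1^2+s2^2))).
s1^2 = 1, s2^2 = 9, s1^2+s2^2 = 10.
sqrt(2*1*3/(10)) = 0.774597.
(m1-m2)^2 = (5)^2 = 25.
exp(-25/(4*10)) = exp(-0.625) = 0.535261.
H^2 = 1 - 0.774597*0.535261 = 0.5854

0.5854


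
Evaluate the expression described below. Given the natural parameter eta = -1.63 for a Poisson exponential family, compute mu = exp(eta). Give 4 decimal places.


Expectation parameter for Poisson exponential family:
mu = exp(eta).
eta = -1.63.
mu = exp(-1.63) = 0.1959

0.1959


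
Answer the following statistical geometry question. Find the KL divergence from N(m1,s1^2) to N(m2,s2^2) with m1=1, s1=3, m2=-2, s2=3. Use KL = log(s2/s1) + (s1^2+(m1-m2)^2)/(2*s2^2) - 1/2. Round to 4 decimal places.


KL divergence between normal distributions:
KL = log(s2/s1) + (s1^2 + (m1-m2)^2)/(2*s2^2) - 1/2.
log(3/3) = 0.0.
(3^2 + (1--2)^2)/(2*3^2) = (9 + 9)/18 = 1.0.
KL = 0.0 + 1.0 - 0.5 = 0.5000

0.5000


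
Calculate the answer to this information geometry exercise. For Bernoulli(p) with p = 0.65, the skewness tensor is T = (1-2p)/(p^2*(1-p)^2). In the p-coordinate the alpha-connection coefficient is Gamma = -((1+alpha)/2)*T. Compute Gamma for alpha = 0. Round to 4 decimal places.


Skewness (Amari-Chentsov) tensor: T = (1-2p)/(p^2*(1-p)^2).
p = 0.65, 1-2p = -0.3, p^2 = 0.4225, (1-p)^2 = 0.1225.
T = -0.3/(0.4225 * 0.1225) = -5.796401.
In the p-coordinate, Gamma^(alpha) = Gamma^(0) - (alpha/2)*T with Gamma^(0) = (1/2)*g'(p) = -T/2,
so Gamma^(alpha) = -((1+alpha)/2)*T.
alpha = 0, -(1+alpha)/2 = -0.5.
Gamma = -0.5 * -5.796401 = 2.8982

2.8982


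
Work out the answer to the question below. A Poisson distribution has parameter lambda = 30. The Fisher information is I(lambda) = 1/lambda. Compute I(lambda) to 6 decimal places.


Fisher information for Poisson: I(lambda) = 1/lambda.
lambda = 30.
I(lambda) = 1/30 = 0.033333

0.033333


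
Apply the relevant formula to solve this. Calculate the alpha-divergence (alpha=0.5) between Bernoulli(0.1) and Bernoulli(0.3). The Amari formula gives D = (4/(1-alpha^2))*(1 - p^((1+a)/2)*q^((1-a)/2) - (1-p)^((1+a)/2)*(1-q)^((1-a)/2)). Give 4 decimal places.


Amari alpha-divergence:
D = (4/(1-alpha^2))*(1 - p^((1+a)/2)*q^((1-a)/2) - (1-p)^((1+a)/2)*(1-q)^((1-a)/2)).
alpha = 0.5, p = 0.1, q = 0.3.
e1 = (1+alpha)/2 = 0.75, e2 = (1-alpha)/2 = 0.25.
t1 = p^e1 * q^e2 = 0.1^0.75 * 0.3^0.25 = 0.131607.
t2 = (1-p)^e1 * (1-q)^e2 = 0.9^0.75 * 0.7^0.25 = 0.845194.
4/(1-alpha^2) = 5.333333.
D = 5.333333*(1 - 0.131607 - 0.845194) = 0.1237

0.1237


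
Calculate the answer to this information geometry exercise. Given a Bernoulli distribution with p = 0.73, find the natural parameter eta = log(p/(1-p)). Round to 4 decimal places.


Natural parameter for Bernoulli: eta = log(p/(1-p)).
p = 0.73, 1-p = 0.27.
p/(1-p) = 2.703704.
eta = log(2.703704) = 0.9946

0.9946


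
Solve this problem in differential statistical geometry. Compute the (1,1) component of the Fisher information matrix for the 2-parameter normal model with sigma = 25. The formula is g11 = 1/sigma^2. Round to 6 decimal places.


For the 2-parameter normal family, the Fisher metric has:
  g11 = 1/sigma^2, g22 = 2/sigma^2.
sigma = 25, sigma^2 = 625.
g11 = 0.001600

0.001600


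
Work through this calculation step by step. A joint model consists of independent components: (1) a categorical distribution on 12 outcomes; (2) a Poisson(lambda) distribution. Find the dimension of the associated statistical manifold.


The dimension of a statistical manifold equals the number of free
(independent) real parameters of the model. For a product of independent
blocks the parameter counts add.
- categorical on 12 outcomes (probabilities sum to 1): 12-1 = 11.
- Poisson (lambda): 1.
Total = 11 + 1 = 12.
Dimension = 12

12


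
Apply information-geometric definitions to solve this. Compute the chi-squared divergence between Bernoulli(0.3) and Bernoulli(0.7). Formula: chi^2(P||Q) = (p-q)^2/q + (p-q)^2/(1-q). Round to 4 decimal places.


Chi-squared divergence between Bernoulli distributions:
chi^2 = (p-q)^2/q + (p-q)^2/(1-q).
p = 0.3, q = 0.7, p-q = -0.4.
(p-q)^2 = 0.16.
term1 = 0.16/0.7 = 0.228571.
term2 = 0.16/0.3 = 0.533333.
chi^2 = 0.228571 + 0.533333 = 0.7619

0.7619


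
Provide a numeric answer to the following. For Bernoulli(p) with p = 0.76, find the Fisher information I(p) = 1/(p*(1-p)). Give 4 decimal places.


For Bernoulli(p), Fisher information is I(p) = 1/(p*(1-p)).
p = 0.76, 1-p = 0.24.
p*(1-p) = 0.1824.
I(p) = 1/0.1824 = 5.4825

5.4825


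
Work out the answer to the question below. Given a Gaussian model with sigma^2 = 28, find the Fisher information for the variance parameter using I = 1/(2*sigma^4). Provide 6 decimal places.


Fisher information for variance: I(sigma^2) = 1/(2*sigma^4).
sigma^2 = 28, so sigma^4 = 784.
I = 1/(2*784) = 1/1568 = 0.000638

0.000638


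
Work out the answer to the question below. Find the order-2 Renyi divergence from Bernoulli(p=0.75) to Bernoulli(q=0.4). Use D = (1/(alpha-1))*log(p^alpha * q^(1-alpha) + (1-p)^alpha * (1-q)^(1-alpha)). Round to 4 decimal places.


Renyi divergence of order alpha between Bernoulli distributions:
D = (1/(alpha-1))*log(p^alpha * q^(1-alpha) + (1-p)^alpha * (1-q)^(1-alpha)).
alpha = 2, p = 0.75, q = 0.4.
p^alpha * q^(1-alpha) = 0.75^2 * 0.4^-1 = 1.40625.
(1-p)^alpha * (1-q)^(1-alpha) = 0.25^2 * 0.6^-1 = 0.104167.
sum = 1.40625 + 0.104167 = 1.510417.
D = (1/1)*log(1.510417) = 0.4124

0.4124


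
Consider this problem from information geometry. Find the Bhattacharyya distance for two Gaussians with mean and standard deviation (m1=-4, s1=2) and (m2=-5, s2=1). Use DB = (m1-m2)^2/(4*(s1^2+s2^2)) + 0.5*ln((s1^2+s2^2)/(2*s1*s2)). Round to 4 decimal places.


Bhattacharyya distance between two Gaussians:
DB = (m1-m2)^2/(4*(s1^2+s2^2)) + (1/2)*ln((s1^2+s2^2)/(2*s1*s2)).
(m1-m2)^2 = (1)^2 = 1.
s1^2+s2^2 = 4 + 1 = 5.
term1 = 1/20 = 0.05.
term2 = 0.5*ln(5/4.0) = 0.111572.
DB = 0.05 + 0.111572 = 0.1616

0.1616


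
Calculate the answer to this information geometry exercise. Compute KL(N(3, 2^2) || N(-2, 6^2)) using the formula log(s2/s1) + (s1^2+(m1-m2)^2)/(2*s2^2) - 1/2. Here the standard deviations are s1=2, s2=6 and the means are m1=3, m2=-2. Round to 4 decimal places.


KL divergence between normal distributions:
KL = log(s2/s1) + (s1^2 + (m1-m2)^2)/(2*s2^2) - 1/2.
log(6/2) = 1.098612.
(2^2 + (3--2)^2)/(2*6^2) = (4 + 25)/72 = 0.402778.
KL = 1.098612 + 0.402778 - 0.5 = 1.0014

1.0014


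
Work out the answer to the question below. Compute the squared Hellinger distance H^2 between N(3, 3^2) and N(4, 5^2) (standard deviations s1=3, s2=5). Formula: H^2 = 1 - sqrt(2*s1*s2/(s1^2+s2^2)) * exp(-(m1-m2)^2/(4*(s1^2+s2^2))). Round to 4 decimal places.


Squared Hellinger distance for Gaussians:
H^2 = 1 - sqrt(2*s1*s2/(s1^2+s2^2)) * exp(-(m1-m2)^2/(4*(s1^2+s2^2))).
s1^2 = 9, s2^2 = 25, s1^2+s2^2 = 34.
sqrt(2*3*5/(34)) = 0.939336.
(m1-m2)^2 = (-1)^2 = 1.
exp(-1/(4*34)) = exp(-0.007353) = 0.992674.
H^2 = 1 - 0.939336*0.992674 = 0.0675

0.0675


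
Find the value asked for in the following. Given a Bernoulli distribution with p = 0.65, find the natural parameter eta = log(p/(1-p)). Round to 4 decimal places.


Natural parameter for Bernoulli: eta = log(p/(1-p)).
p = 0.65, 1-p = 0.35.
p/(1-p) = 1.857143.
eta = log(1.857143) = 0.6190

0.6190


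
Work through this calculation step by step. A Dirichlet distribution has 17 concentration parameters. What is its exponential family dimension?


Exponential family dimension calculation:
Dirichlet with 17 components has 17 natural parameters.

17


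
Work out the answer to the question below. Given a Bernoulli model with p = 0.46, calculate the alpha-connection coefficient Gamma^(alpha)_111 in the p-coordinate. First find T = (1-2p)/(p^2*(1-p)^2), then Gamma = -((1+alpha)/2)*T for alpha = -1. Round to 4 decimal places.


Skewness (Amari-Chentsov) tensor: T = (1-2p)/(p^2*(1-p)^2).
p = 0.46, 1-2p = 0.08, p^2 = 0.2116, (1-p)^2 = 0.2916.
T = 0.08/(0.2116 * 0.2916) = 1.296543.
In the p-coordinate, Gamma^(alpha) = Gamma^(0) - (alpha/2)*T with Gamma^(0) = (1/2)*g'(p) = -T/2,
so Gamma^(alpha) = -((1+alpha)/2)*T.
alpha = -1, -(1+alpha)/2 = 0.0.
Gamma = 0.0 * 1.296543 = 0.0000

0.0000


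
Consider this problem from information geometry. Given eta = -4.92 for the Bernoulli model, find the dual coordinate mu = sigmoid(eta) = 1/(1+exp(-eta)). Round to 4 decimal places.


Dual coordinate (expectation parameter) for Bernoulli:
mu = 1/(1+exp(-eta)).
eta = -4.92.
exp(-eta) = exp(4.92) = 137.002613.
mu = 1/(1+137.002613) = 0.0072

0.0072


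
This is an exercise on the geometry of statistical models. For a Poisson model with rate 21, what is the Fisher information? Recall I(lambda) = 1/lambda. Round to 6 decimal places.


Fisher information for Poisson: I(lambda) = 1/lambda.
lambda = 21.
I(lambda) = 1/21 = 0.047619

0.047619


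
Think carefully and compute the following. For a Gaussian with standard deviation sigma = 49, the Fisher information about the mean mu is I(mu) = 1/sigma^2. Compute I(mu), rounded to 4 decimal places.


The Fisher information for the mean of a normal distribution is I(mu) = 1/sigma^2.
sigma = 49, so sigma^2 = 2401.
I(mu) = 1/2401 = 0.0004

0.0004


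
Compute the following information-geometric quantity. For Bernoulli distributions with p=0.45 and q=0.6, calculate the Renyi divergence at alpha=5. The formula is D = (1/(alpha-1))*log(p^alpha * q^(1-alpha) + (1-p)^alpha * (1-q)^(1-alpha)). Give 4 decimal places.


Renyi divergence of order alpha between Bernoulli distributions:
D = (1/(alpha-1))*log(p^alpha * q^(1-alpha) + (1-p)^alpha * (1-q)^(1-alpha)).
alpha = 5, p = 0.45, q = 0.6.
p^alpha * q^(1-alpha) = 0.45^5 * 0.6^-4 = 0.142383.
(1-p)^alpha * (1-q)^(1-alpha) = 0.55^5 * 0.4^-4 = 1.965955.
sum = 0.142383 + 1.965955 = 2.108337.
D = (1/4)*log(2.108337) = 0.1865

0.1865


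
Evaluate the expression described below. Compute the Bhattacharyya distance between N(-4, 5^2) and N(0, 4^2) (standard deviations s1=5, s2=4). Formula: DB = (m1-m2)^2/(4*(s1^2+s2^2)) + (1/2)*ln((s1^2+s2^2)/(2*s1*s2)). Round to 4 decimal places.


Bhattacharyya distance between two Gaussians:
DB = (m1-m2)^2/(4*(s1^2+s2^2)) + (1/2)*ln((s1^2+s2^2)/(2*s1*s2)).
(m1-m2)^2 = (-4)^2 = 16.
s1^2+s2^2 = 25 + 16 = 41.
term1 = 16/164 = 0.097561.
term2 = 0.5*ln(41/40.0) = 0.012346.
DB = 0.097561 + 0.012346 = 0.1099

0.1099


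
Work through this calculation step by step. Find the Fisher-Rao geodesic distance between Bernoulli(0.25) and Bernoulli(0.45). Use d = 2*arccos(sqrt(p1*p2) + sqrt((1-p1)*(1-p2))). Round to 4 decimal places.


Geodesic distance on Bernoulli manifold:
d(p1,p2) = 2*arccos(sqrt(p1*p2) + sqrt((1-p1)*(1-p2))).
sqrt(p1*p2) = sqrt(0.25*0.45) = 0.33541.
sqrt((1-p1)*(1-p2)) = sqrt(0.75*0.55) = 0.642262.
arg = 0.33541 + 0.642262 = 0.977672.
d = 2*arccos(0.977672) = 0.4234

0.4234


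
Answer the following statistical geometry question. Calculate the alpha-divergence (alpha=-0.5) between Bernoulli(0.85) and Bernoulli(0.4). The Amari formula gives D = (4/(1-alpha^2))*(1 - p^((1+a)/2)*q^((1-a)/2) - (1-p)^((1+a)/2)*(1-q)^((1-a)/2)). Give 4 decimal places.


Amari alpha-divergence:
D = (4/(1-alpha^2))*(1 - p^((1+a)/2)*q^((1-a)/2) - (1-p)^((1+a)/2)*(1-q)^((1-a)/2)).
alpha = -0.5, p = 0.85, q = 0.4.
e1 = (1+alpha)/2 = 0.25, e2 = (1-alpha)/2 = 0.75.
t1 = p^e1 * q^e2 = 0.85^0.25 * 0.4^0.75 = 0.482947.
t2 = (1-p)^e1 * (1-q)^e2 = 0.15^0.25 * 0.6^0.75 = 0.424264.
4/(1-alpha^2) = 5.333333.
D = 5.333333*(1 - 0.482947 - 0.424264) = 0.4949

0.4949


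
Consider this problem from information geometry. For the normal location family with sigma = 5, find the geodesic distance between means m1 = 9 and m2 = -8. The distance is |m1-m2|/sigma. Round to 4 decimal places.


On the fixed-variance normal subfamily, geodesic distance = |m1-m2|/sigma.
|9 - -8| = 17.
sigma = 5.
d = 17/5 = 3.4000

3.4000


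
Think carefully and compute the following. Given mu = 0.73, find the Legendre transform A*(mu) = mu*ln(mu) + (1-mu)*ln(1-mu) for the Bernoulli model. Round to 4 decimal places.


Legendre transform for Bernoulli:
A*(mu) = mu*log(mu) + (1-mu)*log(1-mu).
mu = 0.73, 1-mu = 0.27.
mu*log(mu) = 0.73*log(0.73) = -0.229739.
(1-mu)*log(1-mu) = 0.27*log(0.27) = -0.35352.
A* = -0.229739 + -0.35352 = -0.5833

-0.5833


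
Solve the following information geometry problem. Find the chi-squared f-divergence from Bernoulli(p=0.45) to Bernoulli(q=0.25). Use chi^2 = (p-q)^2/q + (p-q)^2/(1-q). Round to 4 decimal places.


Chi-squared divergence between Bernoulli distributions:
chi^2 = (p-q)^2/q + (p-q)^2/(1-q).
p = 0.45, q = 0.25, p-q = 0.2.
(p-q)^2 = 0.04.
term1 = 0.04/0.25 = 0.16.
term2 = 0.04/0.75 = 0.053333.
chi^2 = 0.16 + 0.053333 = 0.2133

0.2133


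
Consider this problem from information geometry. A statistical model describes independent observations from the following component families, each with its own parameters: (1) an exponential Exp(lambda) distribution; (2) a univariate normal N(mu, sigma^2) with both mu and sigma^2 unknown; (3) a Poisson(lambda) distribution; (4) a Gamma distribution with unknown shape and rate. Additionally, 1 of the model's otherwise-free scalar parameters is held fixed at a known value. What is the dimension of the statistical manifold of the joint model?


The dimension of a statistical manifold equals the number of free
(independent) real parameters of the model. For a product of independent
blocks the parameter counts add.
- exponential (lambda): 1.
- normal (mu, sigma^2): 2.
- Poisson (lambda): 1.
- Gamma (shape, rate): 2.
Total = 1 + 2 + 1 + 2 = 6.
1 parameter(s) fixed at known values: 6 - 1 = 5.
Dimension = 5

5


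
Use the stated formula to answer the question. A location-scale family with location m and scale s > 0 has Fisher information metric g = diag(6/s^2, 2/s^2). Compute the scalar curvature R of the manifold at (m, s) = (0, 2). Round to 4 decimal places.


The metric has the form g = (A dm^2 + B ds^2)/s^2 with A = 6, B = 2.
Substitute u = sqrt(A/B)*m: g = B*(du^2 + ds^2)/s^2, i.e. B times the
Poincare upper half-plane metric, which has constant Gaussian curvature -1.
Scaling a 2D metric by a constant c divides the Gaussian curvature by c,
so K = -1/B = -1/(2) = -0.5000 everywhere (the point (m, s) = (0, 2) is irrelevant:
the curvature is constant).
Scalar curvature in dimension 2: R = 2K = -2/(2) = -1.0000.

-1.0000


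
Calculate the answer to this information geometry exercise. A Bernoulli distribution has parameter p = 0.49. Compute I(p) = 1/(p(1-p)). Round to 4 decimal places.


For Bernoulli(p), Fisher information is I(p) = 1/(p*(1-p)).
p = 0.49, 1-p = 0.51.
p*(1-p) = 0.2499.
I(p) = 1/0.2499 = 4.0016

4.0016


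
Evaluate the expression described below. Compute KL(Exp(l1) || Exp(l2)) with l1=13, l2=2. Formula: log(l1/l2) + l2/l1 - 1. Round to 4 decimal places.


KL divergence for exponential family:
KL = log(l1/l2) + l2/l1 - 1.
log(13/2) = 1.871802.
2/13 = 0.153846.
KL = 1.871802 + 0.153846 - 1 = 1.0256

1.0256


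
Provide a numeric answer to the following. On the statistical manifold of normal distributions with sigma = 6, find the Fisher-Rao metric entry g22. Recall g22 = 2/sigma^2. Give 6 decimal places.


For the 2-parameter normal family, the Fisher metric has:
  g11 = 1/sigma^2, g22 = 2/sigma^2.
sigma = 6, sigma^2 = 36.
g22 = 0.055556

0.055556


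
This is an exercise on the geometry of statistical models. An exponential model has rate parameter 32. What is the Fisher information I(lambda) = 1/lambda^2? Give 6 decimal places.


Fisher information for exponential: I(lambda) = 1/lambda^2.
lambda = 32, lambda^2 = 1024.
I = 1/1024 = 0.000977

0.000977


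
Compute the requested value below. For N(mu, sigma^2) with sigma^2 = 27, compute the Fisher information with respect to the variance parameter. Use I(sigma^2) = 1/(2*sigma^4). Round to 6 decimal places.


Fisher information for variance: I(sigma^2) = 1/(2*sigma^4).
sigma^2 = 27, so sigma^4 = 729.
I = 1/(2*729) = 1/1458 = 0.000686

0.000686


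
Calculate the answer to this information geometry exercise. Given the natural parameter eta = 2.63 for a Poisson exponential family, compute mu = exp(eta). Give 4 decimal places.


Expectation parameter for Poisson exponential family:
mu = exp(eta).
eta = 2.63.
mu = exp(2.63) = 13.8738

13.8738


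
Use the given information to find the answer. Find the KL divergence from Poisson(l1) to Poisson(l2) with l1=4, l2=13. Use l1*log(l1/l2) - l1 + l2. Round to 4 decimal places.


KL divergence for Poisson:
KL = l1*log(l1/l2) - l1 + l2.
l1 = 4, l2 = 13.
log(4/13) = -1.178655.
l1*log(l1/l2) = 4 * -1.178655 = -4.71462.
KL = -4.71462 - 4 + 13 = 4.2854

4.2854


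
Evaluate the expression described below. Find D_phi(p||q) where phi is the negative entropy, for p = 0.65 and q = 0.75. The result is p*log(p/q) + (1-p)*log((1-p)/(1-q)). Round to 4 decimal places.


Bregman divergence with negative entropy generator:
D = p*log(p/q) + (1-p)*log((1-p)/(1-q)).
p = 0.65, q = 0.75.
p*log(p/q) = 0.65*log(0.65/0.75) = -0.093016.
(1-p)*log((1-p)/(1-q)) = 0.35*log(0.35/0.25) = 0.117765.
D = -0.093016 + 0.117765 = 0.0247

0.0247


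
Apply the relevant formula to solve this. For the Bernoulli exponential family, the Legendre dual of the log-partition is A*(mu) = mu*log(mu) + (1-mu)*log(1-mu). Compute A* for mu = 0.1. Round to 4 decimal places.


Legendre transform for Bernoulli:
A*(mu) = mu*log(mu) + (1-mu)*log(1-mu).
mu = 0.1, 1-mu = 0.9.
mu*log(mu) = 0.1*log(0.1) = -0.230259.
(1-mu)*log(1-mu) = 0.9*log(0.9) = -0.094824.
A* = -0.230259 + -0.094824 = -0.3251

-0.3251


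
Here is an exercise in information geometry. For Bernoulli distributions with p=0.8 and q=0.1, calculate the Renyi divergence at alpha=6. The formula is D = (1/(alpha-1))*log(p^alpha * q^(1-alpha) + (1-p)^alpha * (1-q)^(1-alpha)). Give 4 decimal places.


Renyi divergence of order alpha between Bernoulli distributions:
D = (1/(alpha-1))*log(p^alpha * q^(1-alpha) + (1-p)^alpha * (1-q)^(1-alpha)).
alpha = 6, p = 0.8, q = 0.1.
p^alpha * q^(1-alpha) = 0.8^6 * 0.1^-5 = 26214.4.
(1-p)^alpha * (1-q)^(1-alpha) = 0.2^6 * 0.9^-5 = 0.000108.
sum = 26214.4 + 0.000108 = 26214.400108.
D = (1/5)*log(26214.400108) = 2.0348

2.0348


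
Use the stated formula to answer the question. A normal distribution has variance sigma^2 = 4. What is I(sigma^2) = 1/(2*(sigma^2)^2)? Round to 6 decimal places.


Fisher information for variance: I(sigma^2) = 1/(2*sigma^4).
sigma^2 = 4, so sigma^4 = 16.
I = 1/(2*16) = 1/32 = 0.031250

0.031250


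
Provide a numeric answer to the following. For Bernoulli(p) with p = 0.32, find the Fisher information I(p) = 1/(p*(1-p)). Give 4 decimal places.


For Bernoulli(p), Fisher information is I(p) = 1/(p*(1-p)).
p = 0.32, 1-p = 0.68.
p*(1-p) = 0.2176.
I(p) = 1/0.2176 = 4.5956

4.5956


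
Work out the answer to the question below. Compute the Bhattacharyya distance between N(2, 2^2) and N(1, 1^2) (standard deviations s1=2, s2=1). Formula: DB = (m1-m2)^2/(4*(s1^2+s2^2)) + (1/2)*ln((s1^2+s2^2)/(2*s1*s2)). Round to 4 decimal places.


Bhattacharyya distance between two Gaussians:
DB = (m1-m2)^2/(4*(s1^2+s2^2)) + (1/2)*ln((s1^2+s2^2)/(2*s1*s2)).
(m1-m2)^2 = (1)^2 = 1.
s1^2+s2^2 = 4 + 1 = 5.
term1 = 1/20 = 0.05.
term2 = 0.5*ln(5/4.0) = 0.111572.
DB = 0.05 + 0.111572 = 0.1616

0.1616


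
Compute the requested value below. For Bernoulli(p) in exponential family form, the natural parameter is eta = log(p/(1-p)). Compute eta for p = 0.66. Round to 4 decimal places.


Natural parameter for Bernoulli: eta = log(p/(1-p)).
p = 0.66, 1-p = 0.34.
p/(1-p) = 1.941176.
eta = log(1.941176) = 0.6633

0.6633


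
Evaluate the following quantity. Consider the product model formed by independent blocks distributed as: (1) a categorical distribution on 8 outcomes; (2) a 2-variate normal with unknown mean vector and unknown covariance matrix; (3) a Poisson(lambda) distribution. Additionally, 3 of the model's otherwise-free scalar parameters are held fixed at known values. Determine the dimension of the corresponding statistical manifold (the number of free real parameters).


The dimension of a statistical manifold equals the number of free
(independent) real parameters of the model. For a product of independent
blocks the parameter counts add.
- categorical on 8 outcomes (probabilities sum to 1): 8-1 = 7.
- 2-variate normal: 2 (mean) + 2*3/2 = 3 (symmetric covariance) = 5.
- Poisson (lambda): 1.
Total = 7 + 5 + 1 = 13.
3 parameter(s) fixed at known values: 13 - 3 = 10.
Dimension = 10

10


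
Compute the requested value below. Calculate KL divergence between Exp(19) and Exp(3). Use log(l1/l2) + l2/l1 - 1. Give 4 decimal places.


KL divergence for exponential family:
KL = log(l1/l2) + l2/l1 - 1.
log(19/3) = 1.845827.
3/19 = 0.157895.
KL = 1.845827 + 0.157895 - 1 = 1.0037

1.0037


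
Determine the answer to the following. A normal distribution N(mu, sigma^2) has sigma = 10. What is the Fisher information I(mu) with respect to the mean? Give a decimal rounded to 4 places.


The Fisher information for the mean of a normal distribution is I(mu) = 1/sigma^2.
sigma = 10, so sigma^2 = 100.
I(mu) = 1/100 = 0.0100

0.0100


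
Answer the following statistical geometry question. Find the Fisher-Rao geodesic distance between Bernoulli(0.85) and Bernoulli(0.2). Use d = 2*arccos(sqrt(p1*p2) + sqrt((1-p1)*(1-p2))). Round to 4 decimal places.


Geodesic distance on Bernoulli manifold:
d(p1,p2) = 2*arccos(sqrt(p1*p2) + sqrt((1-p1)*(1-p2))).
sqrt(p1*p2) = sqrt(0.85*0.2) = 0.412311.
sqrt((1-p1)*(1-p2)) = sqrt(0.15*0.8) = 0.34641.
arg = 0.412311 + 0.34641 = 0.758721.
d = 2*arccos(0.758721) = 1.4189

1.4189


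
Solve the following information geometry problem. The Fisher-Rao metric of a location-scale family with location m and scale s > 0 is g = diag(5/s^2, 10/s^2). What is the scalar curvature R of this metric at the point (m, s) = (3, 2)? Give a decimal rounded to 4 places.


The metric has the form g = (A dm^2 + B ds^2)/s^2 with A = 5, B = 10.
Substitute u = sqrt(A/B)*m: g = B*(du^2 + ds^2)/s^2, i.e. B times the
Poincare upper half-plane metric, which has constant Gaussian curvature -1.
Scaling a 2D metric by a constant c divides the Gaussian curvature by c,
so K = -1/B = -1/(10) = -0.1000 everywhere (the point (m, s) = (3, 2) is irrelevant:
the curvature is constant).
Scalar curvature in dimension 2: R = 2K = -2/(10) = -0.2000.

-0.2000


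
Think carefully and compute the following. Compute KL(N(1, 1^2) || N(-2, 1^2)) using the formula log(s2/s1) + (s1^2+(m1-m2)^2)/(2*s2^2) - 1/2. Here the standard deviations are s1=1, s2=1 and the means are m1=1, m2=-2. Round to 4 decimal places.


KL divergence between normal distributions:
KL = log(s2/s1) + (s1^2 + (m1-m2)^2)/(2*s2^2) - 1/2.
log(1/1) = 0.0.
(1^2 + (1--2)^2)/(2*1^2) = (1 + 9)/2 = 5.0.
KL = 0.0 + 5.0 - 0.5 = 4.5000

4.5000


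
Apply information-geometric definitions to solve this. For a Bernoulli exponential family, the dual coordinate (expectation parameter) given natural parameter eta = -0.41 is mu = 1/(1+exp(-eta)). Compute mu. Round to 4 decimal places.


Dual coordinate (expectation parameter) for Bernoulli:
mu = 1/(1+exp(-eta)).
eta = -0.41.
exp(-eta) = exp(0.41) = 1.506818.
mu = 1/(1+1.506818) = 0.3989

0.3989


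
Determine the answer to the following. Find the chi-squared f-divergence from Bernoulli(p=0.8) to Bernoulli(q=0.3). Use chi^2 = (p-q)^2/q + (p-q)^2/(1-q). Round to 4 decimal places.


Chi-squared divergence between Bernoulli distributions:
chi^2 = (p-q)^2/q + (p-q)^2/(1-q).
p = 0.8, q = 0.3, p-q = 0.5.
(p-q)^2 = 0.25.
term1 = 0.25/0.3 = 0.833333.
term2 = 0.25/0.7 = 0.357143.
chi^2 = 0.833333 + 0.357143 = 1.1905

1.1905


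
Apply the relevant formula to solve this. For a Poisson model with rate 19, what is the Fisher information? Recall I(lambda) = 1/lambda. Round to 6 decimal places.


Fisher information for Poisson: I(lambda) = 1/lambda.
lambda = 19.
I(lambda) = 1/19 = 0.052632

0.052632


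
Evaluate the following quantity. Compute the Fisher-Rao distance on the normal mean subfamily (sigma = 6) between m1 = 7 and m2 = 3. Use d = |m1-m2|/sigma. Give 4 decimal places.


On the fixed-variance normal subfamily, geodesic distance = |m1-m2|/sigma.
|7 - 3| = 4.
sigma = 6.
d = 4/6 = 0.6667

0.6667


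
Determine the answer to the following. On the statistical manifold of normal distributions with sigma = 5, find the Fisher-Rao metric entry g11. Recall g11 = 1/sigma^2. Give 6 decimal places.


For the 2-parameter normal family, the Fisher metric has:
  g11 = 1/sigma^2, g22 = 2/sigma^2.
sigma = 5, sigma^2 = 25.
g11 = 0.040000

0.040000


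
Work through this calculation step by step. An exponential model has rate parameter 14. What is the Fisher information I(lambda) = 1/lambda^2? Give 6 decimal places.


Fisher information for exponential: I(lambda) = 1/lambda^2.
lambda = 14, lambda^2 = 196.
I = 1/196 = 0.005102

0.005102


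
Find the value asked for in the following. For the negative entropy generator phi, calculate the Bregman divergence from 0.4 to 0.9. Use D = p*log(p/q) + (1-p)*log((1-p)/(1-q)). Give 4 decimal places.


Bregman divergence with negative entropy generator:
D = p*log(p/q) + (1-p)*log((1-p)/(1-q)).
p = 0.4, q = 0.9.
p*log(p/q) = 0.4*log(0.4/0.9) = -0.324372.
(1-p)*log((1-p)/(1-q)) = 0.6*log(0.6/0.1) = 1.075056.
D = -0.324372 + 1.075056 = 0.7507

0.7507


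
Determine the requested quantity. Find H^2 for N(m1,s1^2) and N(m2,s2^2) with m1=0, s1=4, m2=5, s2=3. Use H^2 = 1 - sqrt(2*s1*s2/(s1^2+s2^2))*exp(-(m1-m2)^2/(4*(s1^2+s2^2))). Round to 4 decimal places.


Squared Hellinger distance for Gaussians:
H^2 = 1 - sqrt(2*s1*s2/(s1^2+s2^2)) * exp(-(m1-m2)^2/(4*(s1^2+s2^2))).
s1^2 = 16, s2^2 = 9, s1^2+s2^2 = 25.
sqrt(2*4*3/(25)) = 0.979796.
(m1-m2)^2 = (-5)^2 = 25.
exp(-25/(4*25)) = exp(-0.25) = 0.778801.
H^2 = 1 - 0.979796*0.778801 = 0.2369

0.2369


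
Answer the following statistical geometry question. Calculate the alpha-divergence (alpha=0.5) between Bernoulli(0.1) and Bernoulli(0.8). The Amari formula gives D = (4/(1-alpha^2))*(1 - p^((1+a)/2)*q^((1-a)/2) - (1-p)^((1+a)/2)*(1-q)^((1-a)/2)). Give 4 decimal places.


Amari alpha-divergence:
D = (4/(1-alpha^2))*(1 - p^((1+a)/2)*q^((1-a)/2) - (1-p)^((1+a)/2)*(1-q)^((1-a)/2)).
alpha = 0.5, p = 0.1, q = 0.8.
e1 = (1+alpha)/2 = 0.75, e2 = (1-alpha)/2 = 0.25.
t1 = p^e1 * q^e2 = 0.1^0.75 * 0.8^0.25 = 0.168179.
t2 = (1-p)^e1 * (1-q)^e2 = 0.9^0.75 * 0.2^0.25 = 0.61793.
4/(1-alpha^2) = 5.333333.
D = 5.333333*(1 - 0.168179 - 0.61793) = 1.1407

1.1407


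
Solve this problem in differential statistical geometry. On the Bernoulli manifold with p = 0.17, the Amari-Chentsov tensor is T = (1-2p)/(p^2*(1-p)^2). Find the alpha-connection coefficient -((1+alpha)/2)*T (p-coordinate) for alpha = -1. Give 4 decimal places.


Skewness (Amari-Chentsov) tensor: T = (1-2p)/(p^2*(1-p)^2).
p = 0.17, 1-2p = 0.66, p^2 = 0.0289, (1-p)^2 = 0.6889.
T = 0.66/(0.0289 * 0.6889) = 33.150487.
In the p-coordinate, Gamma^(alpha) = Gamma^(0) - (alpha/2)*T with Gamma^(0) = (1/2)*g'(p) = -T/2,
so Gamma^(alpha) = -((1+alpha)/2)*T.
alpha = -1, -(1+alpha)/2 = 0.0.
Gamma = 0.0 * 33.150487 = 0.0000

0.0000


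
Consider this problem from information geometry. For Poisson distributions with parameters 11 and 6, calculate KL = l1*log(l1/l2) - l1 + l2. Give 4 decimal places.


KL divergence for Poisson:
KL = l1*log(l1/l2) - l1 + l2.
l1 = 11, l2 = 6.
log(11/6) = 0.606136.
l1*log(l1/l2) = 11 * 0.606136 = 6.667494.
KL = 6.667494 - 11 + 6 = 1.6675

1.6675


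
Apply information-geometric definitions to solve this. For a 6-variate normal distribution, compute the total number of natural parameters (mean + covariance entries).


Exponential family dimension calculation:
For 6-dim MVN: mean has 6 params, covariance has 6*7/2 = 21 unique entries.
Total dim = 6 + 21 = 27.

27


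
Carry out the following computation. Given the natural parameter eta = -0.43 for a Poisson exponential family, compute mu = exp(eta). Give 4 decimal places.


Expectation parameter for Poisson exponential family:
mu = exp(eta).
eta = -0.43.
mu = exp(-0.43) = 0.6505

0.6505


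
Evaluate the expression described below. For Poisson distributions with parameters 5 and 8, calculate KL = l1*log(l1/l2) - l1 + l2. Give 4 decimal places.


KL divergence for Poisson:
KL = l1*log(l1/l2) - l1 + l2.
l1 = 5, l2 = 8.
log(5/8) = -0.470004.
l1*log(l1/l2) = 5 * -0.470004 = -2.350018.
KL = -2.350018 - 5 + 8 = 0.6500

0.6500


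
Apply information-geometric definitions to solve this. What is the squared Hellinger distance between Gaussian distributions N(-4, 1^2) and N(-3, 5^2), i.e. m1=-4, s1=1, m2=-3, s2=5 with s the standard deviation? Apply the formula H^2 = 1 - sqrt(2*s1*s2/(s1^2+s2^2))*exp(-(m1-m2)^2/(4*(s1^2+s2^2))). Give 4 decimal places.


Squared Hellinger distance for Gaussians:
H^2 = 1 - sqrt(2*s1*s2/(s1^2+s2^2)) * exp(-(m1-m2)^2/(4*(s1^2+s2^2))).
s1^2 = 1, s2^2 = 25, s1^2+s2^2 = 26.
sqrt(2*1*5/(26)) = 0.620174.
(m1-m2)^2 = (-1)^2 = 1.
exp(-1/(4*26)) = exp(-0.009615) = 0.990431.
H^2 = 1 - 0.620174*0.990431 = 0.3858

0.3858


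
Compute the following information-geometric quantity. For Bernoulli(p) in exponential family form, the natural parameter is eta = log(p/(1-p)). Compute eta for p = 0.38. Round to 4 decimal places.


Natural parameter for Bernoulli: eta = log(p/(1-p)).
p = 0.38, 1-p = 0.62.
p/(1-p) = 0.612903.
eta = log(0.612903) = -0.4895

-0.4895


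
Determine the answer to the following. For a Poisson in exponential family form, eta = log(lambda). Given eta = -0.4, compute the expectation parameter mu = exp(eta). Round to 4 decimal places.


Expectation parameter for Poisson exponential family:
mu = exp(eta).
eta = -0.4.
mu = exp(-0.4) = 0.6703

0.6703


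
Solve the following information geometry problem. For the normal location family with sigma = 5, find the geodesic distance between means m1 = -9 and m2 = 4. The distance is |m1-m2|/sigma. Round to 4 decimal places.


On the fixed-variance normal subfamily, geodesic distance = |m1-m2|/sigma.
|-9 - 4| = 13.
sigma = 5.
d = 13/5 = 2.6000

2.6000


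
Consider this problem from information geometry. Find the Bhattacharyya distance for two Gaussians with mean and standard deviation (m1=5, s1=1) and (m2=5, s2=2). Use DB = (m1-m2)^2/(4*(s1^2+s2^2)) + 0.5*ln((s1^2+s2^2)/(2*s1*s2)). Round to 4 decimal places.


Bhattacharyya distance between two Gaussians:
DB = (m1-m2)^2/(4*(s1^2+s2^2)) + (1/2)*ln((s1^2+s2^2)/(2*s1*s2)).
(m1-m2)^2 = (0)^2 = 0.
s1^2+s2^2 = 1 + 4 = 5.
term1 = 0/20 = 0.0.
term2 = 0.5*ln(5/4.0) = 0.111572.
DB = 0.0 + 0.111572 = 0.1116

0.1116


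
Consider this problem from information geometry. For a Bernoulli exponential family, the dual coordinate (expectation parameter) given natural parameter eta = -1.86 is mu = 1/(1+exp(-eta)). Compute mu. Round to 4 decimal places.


Dual coordinate (expectation parameter) for Bernoulli:
mu = 1/(1+exp(-eta)).
eta = -1.86.
exp(-eta) = exp(1.86) = 6.423737.
mu = 1/(1+6.423737) = 0.1347

0.1347


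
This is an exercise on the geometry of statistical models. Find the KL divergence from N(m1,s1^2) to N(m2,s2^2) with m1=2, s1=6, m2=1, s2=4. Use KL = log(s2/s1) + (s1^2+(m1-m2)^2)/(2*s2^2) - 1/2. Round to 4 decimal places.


KL divergence between normal distributions:
KL = log(s2/s1) + (s1^2 + (m1-m2)^2)/(2*s2^2) - 1/2.
log(4/6) = -0.405465.
(6^2 + (2-1)^2)/(2*4^2) = (36 + 1)/32 = 1.15625.
KL = -0.405465 + 1.15625 - 0.5 = 0.2508

0.2508


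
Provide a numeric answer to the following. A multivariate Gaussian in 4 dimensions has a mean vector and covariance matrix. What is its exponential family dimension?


Exponential family dimension calculation:
For 4-dim MVN: mean has 4 params, covariance has 4*5/2 = 10 unique entries.
Total dim = 4 + 10 = 14.

14


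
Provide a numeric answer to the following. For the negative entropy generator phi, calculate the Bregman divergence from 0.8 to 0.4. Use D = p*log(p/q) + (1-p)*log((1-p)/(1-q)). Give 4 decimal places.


Bregman divergence with negative entropy generator:
D = p*log(p/q) + (1-p)*log((1-p)/(1-q)).
p = 0.8, q = 0.4.
p*log(p/q) = 0.8*log(0.8/0.4) = 0.554518.
(1-p)*log((1-p)/(1-q)) = 0.2*log(0.2/0.6) = -0.219722.
D = 0.554518 + -0.219722 = 0.3348

0.3348


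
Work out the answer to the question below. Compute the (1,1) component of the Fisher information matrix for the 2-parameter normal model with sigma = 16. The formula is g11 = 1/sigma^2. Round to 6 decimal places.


For the 2-parameter normal family, the Fisher metric has:
  g11 = 1/sigma^2, g22 = 2/sigma^2.
sigma = 16, sigma^2 = 256.
g11 = 0.003906

0.003906


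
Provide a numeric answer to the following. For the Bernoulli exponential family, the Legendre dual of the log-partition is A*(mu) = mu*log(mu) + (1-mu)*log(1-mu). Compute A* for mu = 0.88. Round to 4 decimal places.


Legendre transform for Bernoulli:
A*(mu) = mu*log(mu) + (1-mu)*log(1-mu).
mu = 0.88, 1-mu = 0.12.
mu*log(mu) = 0.88*log(0.88) = -0.112493.
(1-mu)*log(1-mu) = 0.12*log(0.12) = -0.254432.
A* = -0.112493 + -0.254432 = -0.3669

-0.3669


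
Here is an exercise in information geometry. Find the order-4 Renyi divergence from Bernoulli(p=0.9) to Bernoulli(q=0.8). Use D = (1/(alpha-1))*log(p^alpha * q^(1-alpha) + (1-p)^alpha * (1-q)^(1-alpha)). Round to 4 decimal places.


Renyi divergence of order alpha between Bernoulli distributions:
D = (1/(alpha-1))*log(p^alpha * q^(1-alpha) + (1-p)^alpha * (1-q)^(1-alpha)).
alpha = 4, p = 0.9, q = 0.8.
p^alpha * q^(1-alpha) = 0.9^4 * 0.8^-3 = 1.281445.
(1-p)^alpha * (1-q)^(1-alpha) = 0.1^4 * 0.2^-3 = 0.0125.
sum = 1.281445 + 0.0125 = 1.293945.
D = (1/3)*log(1.293945) = 0.0859

0.0859
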